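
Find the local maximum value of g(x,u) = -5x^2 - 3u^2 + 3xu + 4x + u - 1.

14/51

∂g/∂x = -10x + 3u + 4 = 0 and ∂g/∂u = 3x - 6u + 1 = 0, so (x, u) = (9/17, 22/51).
The Hessian has g_{xx} = -10, g_{uu} = -6, g_{xu} = 3, giving D = 51 > 0 with g_{xx} < 0, so the point is a local maximum.
g(9/17, 22/51) = 14/51.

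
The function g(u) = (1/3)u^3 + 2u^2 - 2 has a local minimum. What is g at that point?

g'(u) = u^2 + 4u = 0 at u = -4, 0.
g''(u) = 2u + 4. g''(-4) = -4 < 0 ⇒ local maximum; g''(0) = 4 > 0 ⇒ local minimum.
Thus g has its local minimum at u = 0, with value -2.

-2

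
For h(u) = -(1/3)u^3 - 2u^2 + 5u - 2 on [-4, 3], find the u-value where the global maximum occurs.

1

Differentiating, h'(u) = -u^2 - 4u + 5; whose only zero in [-4, 3] is u = 1.
Evaluating at the critical points and endpoints: h(-4) = -98/3; h(1) = 2/3; h(3) = -14.
The maximum over the interval is 2/3, attained at u = 1.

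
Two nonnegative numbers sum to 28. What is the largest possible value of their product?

With x + y = 28, the product is P(x) = x(28 − x).
P'(x) = 28 − 2x = 0 gives x = 14; P'' = −2 < 0, so this is the maximum.
P = 14·14 = 196.

196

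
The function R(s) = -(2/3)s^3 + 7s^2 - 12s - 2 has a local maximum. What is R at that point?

34

R'(s) = -2s^2 + 14s - 12 = 0 at s = 1, 6.
R''(s) = -4s + 14. R''(1) = 10 > 0 ⇒ local minimum; R''(6) = -10 < 0 ⇒ local maximum.
The local maximum is R(6) = 34.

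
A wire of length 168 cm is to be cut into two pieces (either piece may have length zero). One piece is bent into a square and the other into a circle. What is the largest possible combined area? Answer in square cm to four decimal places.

2245.9946

Let x be the length used for the square. Square side x/4; circle radius (168−x)/(2π).
A(x) = (x/4)² + π·((168−x)/(2π))² = x²/16 + (168−x)²/(4π) for 0 ≤ x ≤ 168. A'(x) = x/8 − (168−x)/(2π) = 0 gives x = 4·168/(π+4) ≈ 94.0967.
A'' > 0, so the interior critical point is a minimum; the maximum is at an endpoint. A(0) = 2245.9946 and A(168) = 1764.0000, so the largest area is 2245.9946.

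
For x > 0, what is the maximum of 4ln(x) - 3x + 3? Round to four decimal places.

0.1507

P'(x) = 4/x − 3 = 0 gives x = 4/3.
P''(x) = -4/x², which is negative for x > 0, so this is a local maximum.
P(4/3) = 4·ln(4/3) - 4 + 3 ≈ 0.1507.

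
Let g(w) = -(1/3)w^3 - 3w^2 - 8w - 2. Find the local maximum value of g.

14/3

Critical points: g'(w) = -w^2 - 6w - 8 vanishes at w = -4, -2.
Second-derivative test with g''(w) = -2w - 6: g''(-4) = 2 > 0 ⇒ local minimum; g''(-2) = -2 < 0 ⇒ local maximum.
Thus g has its local maximum at w = -2, with value 14/3.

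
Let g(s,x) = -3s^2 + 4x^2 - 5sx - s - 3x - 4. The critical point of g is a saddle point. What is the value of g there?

-300/73

∂g/∂s = -6s - 5x - 1 = 0 and ∂g/∂x = -5s + 8x - 3 = 0, so (s, x) = (-23/73, 13/73).
The Hessian has g_{ss} = -6, g_{xx} = 8, g_{sx} = -5, giving D = -73 < 0, so the point is a saddle point.
g(-23/73, 13/73) = -300/73.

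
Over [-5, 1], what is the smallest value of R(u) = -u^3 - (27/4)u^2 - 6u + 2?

-18

R'(u) = -3u^2 - (27/2)u - 6, which vanishes at u = -4 and u = -1/2.
Evaluating at the critical points and endpoints: R(-5) = -47/4, R(-4) = -18, R(-1/2) = 55/16, R(1) = -47/4.
The minimum over the interval is -18, attained at u = -4.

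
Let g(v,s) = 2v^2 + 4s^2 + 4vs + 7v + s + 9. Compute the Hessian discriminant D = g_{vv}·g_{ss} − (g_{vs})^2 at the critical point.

16

∂g/∂v = 4v + 4s + 7 = 0 and ∂g/∂s = 4v + 8s + 1 = 0, so (v, s) = (-13/4, 3/2).
The Hessian has g_{vv} = 4, g_{ss} = 8, g_{vs} = 4, giving D = 16 > 0 with g_{vv} > 0, so the point is a local minimum.
D = (4)·(8) − (4)^2 = 16.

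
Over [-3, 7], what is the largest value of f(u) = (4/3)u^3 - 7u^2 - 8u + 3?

184/3

Differentiating, f'(u) = 4u^2 - 14u - 8; which vanishes at u = -1/2 and u = 4.
Evaluating at the critical points and endpoints: f(-3) = -72; f(-1/2) = 61/12; f(4) = -167/3; f(7) = 184/3.
So the maximum is f(7) = 184/3.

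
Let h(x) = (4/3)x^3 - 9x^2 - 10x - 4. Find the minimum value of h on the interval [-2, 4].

The derivative is 4x^2 - 18x - 10, whose only zero in [-2, 4] is x = -1/2.
Compare values at every candidate in [-2, 4]: h(-2) = -92/3,  h(-1/2) = -17/12,  h(4) = -308/3.
The minimum over the interval is -308/3, attained at x = 4.

-308/3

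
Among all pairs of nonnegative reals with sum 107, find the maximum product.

11449/4

With x + y = 107, the product is P(x) = x(107 − x).
P'(x) = 107 − 2x = 0 gives x = 107/2; P'' = −2 < 0, so this is the maximum.
P = 107/2·107/2 = 11449/4.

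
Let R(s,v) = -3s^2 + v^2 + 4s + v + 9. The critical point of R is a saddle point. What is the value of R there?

121/12

∂R/∂s = -6s + 4 = 0 and ∂R/∂v = 2v + 1 = 0, so (s, v) = (2/3, -1/2).
The Hessian has R_{ss} = -6, R_{vv} = 2, R_{sv} = 0, giving D = -12 < 0, so the point is a saddle point.
R(2/3, -1/2) = 121/12.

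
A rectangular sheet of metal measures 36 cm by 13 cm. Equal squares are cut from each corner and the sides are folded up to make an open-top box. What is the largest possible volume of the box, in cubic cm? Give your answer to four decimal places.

630.5771

With cut size x, the volume is V(x) = x(36 − 2x)(13 − 2x) for 0 < x < 6.5.
V'(x) = 12x^2 − 196x + 468. Setting V'(x) = 0 gives x ≈ 2.9041 (the root in (0, 6.5)).
V''(x) = 24x − 196 is negative there, so this is the maximum; V ≈ 630.5771.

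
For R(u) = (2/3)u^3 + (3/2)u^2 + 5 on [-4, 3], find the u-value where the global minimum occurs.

-4

The derivative is 2u^2 + 3u, which vanishes at u = -3/2 and u = 0.
Evaluating at the critical points and endpoints: R(-4) = -41/3,  R(-3/2) = 49/8,  R(0) = 5,  R(3) = 73/2.
Hence the absolute minimum is -41/3 at u = -4.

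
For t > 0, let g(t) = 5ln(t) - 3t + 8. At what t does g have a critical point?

5/3

g'(t) = 5/t − 3 = 0 gives t = 5/3.
g''(t) = -5/t², which is negative for t > 0, so this is a local maximum.
g(5/3) = 5·ln(5/3) - 5 + 8 ≈ 5.5541.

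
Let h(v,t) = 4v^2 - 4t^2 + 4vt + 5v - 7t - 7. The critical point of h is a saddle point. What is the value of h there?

-81/20

∂h/∂v = 8v + 4t + 5 = 0 and ∂h/∂t = 4v - 8t - 7 = 0, so (v, t) = (-3/20, -19/20).
The Hessian has h_{vv} = 8, h_{tt} = -8, h_{vt} = 4, giving D = -80 < 0, so the point is a saddle point.
h(-3/20, -19/20) = -81/20.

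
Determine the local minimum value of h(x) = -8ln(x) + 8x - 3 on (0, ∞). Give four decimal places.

h'(x) = -8/x + 8 = 0 gives x = 1.
h''(x) = 8/x², which is positive for x > 0, so this is a local minimum.
h(1) = -8·ln(1) + 8 - 3 ≈ 5.0000.

5.0000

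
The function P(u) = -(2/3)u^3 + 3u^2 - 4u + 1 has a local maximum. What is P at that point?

P'(u) = -2u^2 + 6u - 4 = 0 at u = 1, 2.
Second-derivative test with P''(u) = -4u + 6: P''(1) = 2 > 0 ⇒ local minimum; P''(2) = -2 < 0 ⇒ local maximum.
Thus P has its local maximum at u = 2, with value -1/3.

-1/3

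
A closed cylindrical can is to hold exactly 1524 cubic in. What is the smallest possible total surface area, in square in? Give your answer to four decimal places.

With radius r and height h, πr²h = 1524 so h = 1524/(πr²), and S(r) = 2πr² + 2πrh = 2πr² + 2·1524/r.
S'(r) = 4πr − 2·1524/r² = 0 ⇒ r³ = 1524/(2π), so r ≈ 6.2364 and h = 2r ≈ 12.4728.
S''(r) = 4π + 4·1524/r³ > 0, so this is the minimum; S ≈ 733.1135.

733.1135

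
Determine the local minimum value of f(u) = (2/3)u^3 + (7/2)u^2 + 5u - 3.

f'(u) = 2u^2 + 7u + 5 = 0 at u = -5/2, -1.
f''(u) = 4u + 7. f''(-5/2) = -3 < 0 ⇒ local maximum; f''(-1) = 3 > 0 ⇒ local minimum.
Thus f has its local minimum at u = -1, with value -31/6.

-31/6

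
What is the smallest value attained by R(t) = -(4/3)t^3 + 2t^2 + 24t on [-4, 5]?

Differentiating, R'(t) = -4t^2 + 4t + 24; which vanishes at t = -2 and t = 3.
Compare values at every candidate in [-4, 5]: R(-4) = 64/3; R(-2) = -88/3; R(3) = 54; R(5) = 10/3.
The minimum over the interval is -88/3, attained at t = -2.

-88/3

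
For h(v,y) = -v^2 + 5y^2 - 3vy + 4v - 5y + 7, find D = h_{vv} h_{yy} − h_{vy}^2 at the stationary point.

-29

∂h/∂v = -2v - 3y + 4 = 0 and ∂h/∂y = -3v + 10y - 5 = 0, so (v, y) = (25/29, 22/29).
The Hessian has h_{vv} = -2, h_{yy} = 10, h_{vy} = -3, giving D = -29 < 0, so the point is a saddle point.
D = (-2)·(10) − (-3)^2 = -29.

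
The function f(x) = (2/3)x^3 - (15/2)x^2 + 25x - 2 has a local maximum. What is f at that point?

577/24

f'(x) = 2x^2 - 15x + 25. Setting f'(x) = 0 gives x ∈ {5/2, 5}.
Second-derivative test with f''(x) = 4x - 15: f''(5/2) = -5 < 0 ⇒ local maximum; f''(5) = 5 > 0 ⇒ local minimum.
So the local maximum value is f(5/2) = 577/24.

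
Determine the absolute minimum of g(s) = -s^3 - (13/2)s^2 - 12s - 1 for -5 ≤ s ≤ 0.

Differentiating, g'(s) = -3s^2 - 13s - 12; which vanishes at s = -3 and s = -4/3.
Compare values at every candidate in [-5, 0]: g(-5) = 43/2,  g(-3) = 7/2,  g(-4/3) = 157/27,  g(0) = -1.
So the minimum is g(0) = -1.

-1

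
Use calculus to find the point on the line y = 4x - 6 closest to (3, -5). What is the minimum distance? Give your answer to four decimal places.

2.6679

Minimize D(x)^2 = (x - 3)^2 + (4x - 1)^2.
d/dx[D^2] = 2(x - 3) + 2·4·(4x - 1) = 0 ⇒ x = 7/17.
Then y = -74/17 and the distance is √(121/17) ≈ 2.6679.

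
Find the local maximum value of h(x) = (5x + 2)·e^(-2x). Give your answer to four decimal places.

2.0468

Differentiating with the product rule gives h'(x) = (-10x + 1)·e^(-2x). Since e^(-2x) > 0, the only critical point is x = 1/10.
h''(1/10) has the same sign as -10 < 0, so this is a local maximum.
h(1/10) = (5/2)·e^(-1/5) ≈ 2.0468.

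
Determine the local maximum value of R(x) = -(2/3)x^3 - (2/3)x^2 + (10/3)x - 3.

-1

R'(x) = -2x^2 - (4/3)x + 10/3 = 0 at x = -5/3, 1.
R''(x) = -4x - 4/3. R''(-5/3) = 16/3 > 0 ⇒ local minimum; R''(1) = -16/3 < 0 ⇒ local maximum.
The local maximum is R(1) = -1.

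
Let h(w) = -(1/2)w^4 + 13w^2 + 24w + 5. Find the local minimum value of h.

Critical points: h'(w) = -2w^3 + 26w + 24 vanishes at w = -3, -1, 4.
Second-derivative test with h''(w) = -6w^2 + 26: h''(-3) = -28 < 0 ⇒ local maximum; h''(-1) = 20 > 0 ⇒ local minimum; h''(4) = -70 < 0 ⇒ local maximum.
Thus h has its local minimum at w = -1, with value -13/2.

-13/2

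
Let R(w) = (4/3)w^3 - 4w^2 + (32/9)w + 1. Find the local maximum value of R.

R'(w) = 4w^2 - 8w + 32/9 = 0 at w = 2/3, 4/3.
Since R''(w) = 8w - 8, we get R''(2/3) = -8/3 < 0 ⇒ local maximum; R''(4/3) = 8/3 > 0 ⇒ local minimum.
The local maximum is R(2/3) = 161/81.

161/81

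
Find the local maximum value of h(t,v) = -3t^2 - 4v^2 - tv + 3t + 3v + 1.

∂h/∂t = -6t - v + 3 = 0 and ∂h/∂v = -t - 8v + 3 = 0, so (t, v) = (21/47, 15/47).
The Hessian has h_{tt} = -6, h_{vv} = -8, h_{tv} = -1, giving D = 47 > 0 with h_{tt} < 0, so the point is a local maximum.
h(21/47, 15/47) = 101/47.

101/47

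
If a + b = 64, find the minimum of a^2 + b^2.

With a + b = 64, a^2 + b^2 = a^2 + (64 − a)^2.
The derivative 2a − 2(64 − a) = 4a − 128 vanishes at a = 32; second derivative 4 > 0, a minimum.
The minimum is 2·(32)^2 = 2048.

2048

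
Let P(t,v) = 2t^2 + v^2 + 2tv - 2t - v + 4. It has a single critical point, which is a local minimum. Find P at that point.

7/2

∂P/∂t = 4t + 2v - 2 = 0 and ∂P/∂v = 2t + 2v - 1 = 0, so (t, v) = (1/2, 0).
The Hessian has P_{tt} = 4, P_{vv} = 2, P_{tv} = 2, giving D = 4 > 0 with P_{tt} > 0, so the point is a local minimum.
P(1/2, 0) = 7/2.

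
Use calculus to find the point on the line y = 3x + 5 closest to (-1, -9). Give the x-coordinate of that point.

-43/10

Minimize D(x)^2 = (x + 1)^2 + (3x + 14)^2.
d/dx[D^2] = 2(x + 1) + 2·3·(3x + 14) = 0 ⇒ x = -43/10.
Then y = -79/10 and the distance is √(121/10) ≈ 3.4785.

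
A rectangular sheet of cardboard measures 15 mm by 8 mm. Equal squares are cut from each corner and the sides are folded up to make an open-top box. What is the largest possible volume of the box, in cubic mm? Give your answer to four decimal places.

With cut size x, the volume is V(x) = x(15 − 2x)(8 − 2x) for 0 < x < 4.
V'(x) = 12x^2 − 92x + 120. Setting V'(x) = 0 gives x ≈ 1.6667 (the root in (0, 4)).
V''(x) = 24x − 92 is negative there, so this is the maximum; V ≈ 90.7407.

90.7407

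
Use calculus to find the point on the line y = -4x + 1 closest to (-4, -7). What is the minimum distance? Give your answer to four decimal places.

Minimize D(x)^2 = (x + 4)^2 + (-4x + 8)^2.
d/dx[D^2] = 2(x + 4) + 2·(-4)·(-4x + 8) = 0 ⇒ x = 28/17.
Then y = -95/17 and the distance is √(576/17) ≈ 5.8209.

5.8209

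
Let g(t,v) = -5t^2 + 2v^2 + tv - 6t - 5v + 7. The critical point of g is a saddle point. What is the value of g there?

∂g/∂t = -10t + v - 6 = 0 and ∂g/∂v = t + 4v - 5 = 0, so (t, v) = (-19/41, 56/41).
The Hessian has g_{tt} = -10, g_{vv} = 4, g_{tv} = 1, giving D = -41 < 0, so the point is a saddle point.
g(-19/41, 56/41) = 204/41.

204/41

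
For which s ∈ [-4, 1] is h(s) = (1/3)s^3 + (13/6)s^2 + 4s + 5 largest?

Differentiating, h'(s) = s^2 + (13/3)s + 4; which vanishes at s = -3 and s = -4/3.
Candidates: h(-4) = 7/3,  h(-3) = 7/2,  h(-4/3) = 221/81,  h(1) = 23/2.
Hence the absolute maximum is 23/2 at s = 1.

1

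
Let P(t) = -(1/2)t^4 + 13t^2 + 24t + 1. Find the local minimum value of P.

Critical points: P'(t) = -2t^3 + 26t + 24 vanishes at t = -3, -1, 4.
Since P''(t) = -6t^2 + 26, we get P''(-3) = -28 < 0 ⇒ local maximum; P''(-1) = 20 > 0 ⇒ local minimum; P''(4) = -70 < 0 ⇒ local maximum.
So the local minimum value is P(-1) = -21/2.

-21/2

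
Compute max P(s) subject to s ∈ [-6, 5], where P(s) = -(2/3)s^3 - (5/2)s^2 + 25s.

875/24

P'(s) = -2s^2 - 5s + 25, which vanishes at s = -5 and s = 5/2.
Evaluating at the critical points and endpoints: P(-6) = -96, P(-5) = -625/6, P(5/2) = 875/24, P(5) = -125/6.
So the maximum is P(5/2) = 875/24.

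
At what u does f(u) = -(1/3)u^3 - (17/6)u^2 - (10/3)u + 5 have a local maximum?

f'(u) = -u^2 - (17/3)u - 10/3 = 0 at u = -5, -2/3.
f''(u) = -2u - 17/3. f''(-5) = 13/3 > 0 ⇒ local minimum; f''(-2/3) = -13/3 < 0 ⇒ local maximum.
Thus f has its local maximum at u = -2/3, with value 491/81.

-2/3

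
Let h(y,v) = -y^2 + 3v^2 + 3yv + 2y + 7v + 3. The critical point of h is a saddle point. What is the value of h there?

∂h/∂y = -2y + 3v + 2 = 0 and ∂h/∂v = 3y + 6v + 7 = 0, so (y, v) = (-3/7, -20/21).
The Hessian has h_{yy} = -2, h_{vv} = 6, h_{yv} = 3, giving D = -21 < 0, so the point is a saddle point.
h(-3/7, -20/21) = -16/21.

-16/21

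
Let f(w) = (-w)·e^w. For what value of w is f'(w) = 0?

-1

By the product rule, f'(w) = (-w - 1)·e^w. Since e^w > 0, the only critical point is w = -1.
f''(-1) has the same sign as -1 < 0, so this is a local maximum.
f(-1) = (1)·e^(-1) ≈ 0.3679.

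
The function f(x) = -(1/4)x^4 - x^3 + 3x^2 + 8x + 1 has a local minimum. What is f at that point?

f'(x) = -x^3 - 3x^2 + 6x + 8. Setting f'(x) = 0 gives x ∈ {-4, -1, 2}.
Second-derivative test with f''(x) = -3x^2 - 6x + 6: f''(-4) = -18 < 0 ⇒ local maximum; f''(-1) = 9 > 0 ⇒ local minimum; f''(2) = -18 < 0 ⇒ local maximum.
The local minimum is f(-1) = -13/4.

-13/4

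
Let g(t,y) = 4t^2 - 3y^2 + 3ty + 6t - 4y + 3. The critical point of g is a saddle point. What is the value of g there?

199/57

∂g/∂t = 8t + 3y + 6 = 0 and ∂g/∂y = 3t - 6y - 4 = 0, so (t, y) = (-8/19, -50/57).
The Hessian has g_{tt} = 8, g_{yy} = -6, g_{ty} = 3, giving D = -57 < 0, so the point is a saddle point.
g(-8/19, -50/57) = 199/57.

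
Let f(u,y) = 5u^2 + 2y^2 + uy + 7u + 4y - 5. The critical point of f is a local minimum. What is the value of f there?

-115/13

∂f/∂u = 10u + y + 7 = 0 and ∂f/∂y = u + 4y + 4 = 0, so (u, y) = (-8/13, -11/13).
The Hessian has f_{uu} = 10, f_{yy} = 4, f_{uy} = 1, giving D = 39 > 0 with f_{uu} > 0, so the point is a local minimum.
f(-8/13, -11/13) = -115/13.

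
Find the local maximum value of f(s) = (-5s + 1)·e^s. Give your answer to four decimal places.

By the product rule, f'(s) = (-5s - 4)·e^s. Since e^s > 0, the only critical point is s = -4/5.
f''(-4/5) has the same sign as -5 < 0, so this is a local maximum.
f(-4/5) = (5)·e^(-4/5) ≈ 2.2466.

2.2466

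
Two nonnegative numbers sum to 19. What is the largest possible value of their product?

361/4

With x + y = 19, the product is P(x) = x(19 − x).
P'(x) = 19 − 2x = 0 gives x = 19/2; P'' = −2 < 0, so this is the maximum.
P = 19/2·19/2 = 361/4.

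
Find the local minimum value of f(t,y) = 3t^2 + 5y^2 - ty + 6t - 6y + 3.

∂f/∂t = 6t - y + 6 = 0 and ∂f/∂y = -t + 10y - 6 = 0, so (t, y) = (-54/59, 30/59).
The Hessian has f_{tt} = 6, f_{yy} = 10, f_{ty} = -1, giving D = 59 > 0 with f_{tt} > 0, so the point is a local minimum.
f(-54/59, 30/59) = -75/59.

-75/59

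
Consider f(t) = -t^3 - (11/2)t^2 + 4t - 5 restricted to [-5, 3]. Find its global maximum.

-233/54

f'(t) = -3t^2 - 11t + 4, which vanishes at t = -4 and t = 1/3.
Compare values at every candidate in [-5, 3]: f(-5) = -75/2,  f(-4) = -45,  f(1/3) = -233/54,  f(3) = -139/2.
The maximum over the interval is -233/54, attained at t = 1/3.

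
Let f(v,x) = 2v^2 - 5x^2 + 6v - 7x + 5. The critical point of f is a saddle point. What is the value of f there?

59/20

∂f/∂v = 4v + 6 = 0 and ∂f/∂x = -10x - 7 = 0, so (v, x) = (-3/2, -7/10).
The Hessian has f_{vv} = 4, f_{xx} = -10, f_{vx} = 0, giving D = -40 < 0, so the point is a saddle point.
f(-3/2, -7/10) = 59/20.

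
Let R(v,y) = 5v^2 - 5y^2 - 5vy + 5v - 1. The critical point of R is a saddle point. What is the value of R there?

∂R/∂v = 10v - 5y + 5 = 0 and ∂R/∂y = -5v - 10y = 0, so (v, y) = (-2/5, 1/5).
The Hessian has R_{vv} = 10, R_{yy} = -10, R_{vy} = -5, giving D = -125 < 0, so the point is a saddle point.
R(-2/5, 1/5) = -2.

-2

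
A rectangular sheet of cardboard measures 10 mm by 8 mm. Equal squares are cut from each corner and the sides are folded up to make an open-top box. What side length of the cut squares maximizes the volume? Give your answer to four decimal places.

1.4725

With cut size x, the volume is V(x) = x(10 − 2x)(8 − 2x) for 0 < x < 4.
V'(x) = 12x^2 − 72x + 80. Setting V'(x) = 0 gives x ≈ 1.4725 (the root in (0, 4)).
V''(x) = 24x − 72 is negative there, so this is the maximum; V ≈ 52.5138.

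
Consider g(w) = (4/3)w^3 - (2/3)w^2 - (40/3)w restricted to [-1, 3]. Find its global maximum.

34/3

g'(w) = 4w^2 - (4/3)w - 40/3, whose only zero in [-1, 3] is w = 2.
Compare values at every candidate in [-1, 3]: g(-1) = 34/3; g(2) = -56/3; g(3) = -10.
So the maximum is g(-1) = 34/3.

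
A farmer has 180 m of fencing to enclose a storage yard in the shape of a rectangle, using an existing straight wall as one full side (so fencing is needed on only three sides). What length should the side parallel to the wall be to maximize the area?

90

Let the sides perpendicular to the wall have length x and the parallel side y, so 2x + y = 180 and the area is A = xy = x(180 − 2x).
A'(x) = 180 − 4x = 0 gives x = 45, and A''(x) = −4 < 0 confirms a maximum.
Then y = 180 − 2·45 = 90 and A = 4050.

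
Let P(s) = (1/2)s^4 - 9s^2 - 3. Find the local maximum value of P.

Critical points: P'(s) = 2s^3 - 18s vanishes at s = -3, 0, 3.
Second-derivative test with P''(s) = 6s^2 - 18: P''(-3) = 36 > 0 ⇒ local minimum; P''(0) = -18 < 0 ⇒ local maximum; P''(3) = 36 > 0 ⇒ local minimum.
So the local maximum value is P(0) = -3.

-3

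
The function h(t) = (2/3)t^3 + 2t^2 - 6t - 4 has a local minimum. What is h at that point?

h'(t) = 2t^2 + 4t - 6 = 0 at t = -3, 1.
Since h''(t) = 4t + 4, we get h''(-3) = -8 < 0 ⇒ local maximum; h''(1) = 8 > 0 ⇒ local minimum.
So the local minimum value is h(1) = -22/3.

-22/3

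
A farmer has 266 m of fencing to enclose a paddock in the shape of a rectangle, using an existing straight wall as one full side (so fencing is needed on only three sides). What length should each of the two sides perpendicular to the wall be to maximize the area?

133/2

Let the sides perpendicular to the wall have length x and the parallel side y, so 2x + y = 266 and the area is A = xy = x(266 − 2x).
A'(x) = 266 − 4x = 0 gives x = 133/2, and A''(x) = −4 < 0 confirms a maximum.
Then y = 266 − 2·133/2 = 133 and A = 17689/2.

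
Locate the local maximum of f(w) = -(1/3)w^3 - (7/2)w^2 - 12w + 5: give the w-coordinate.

Critical points: f'(w) = -w^2 - 7w - 12 vanishes at w = -4, -3.
Since f''(w) = -2w - 7, we get f''(-4) = 1 > 0 ⇒ local minimum; f''(-3) = -1 < 0 ⇒ local maximum.
So the local maximum value is f(-3) = 37/2.

-3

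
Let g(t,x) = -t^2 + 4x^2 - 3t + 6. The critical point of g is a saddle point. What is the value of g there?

33/4

∂g/∂t = -2t - 3 = 0 and ∂g/∂x = 8x = 0, so (t, x) = (-3/2, 0).
The Hessian has g_{tt} = -2, g_{xx} = 8, g_{tx} = 0, giving D = -16 < 0, so the point is a saddle point.
g(-3/2, 0) = 33/4.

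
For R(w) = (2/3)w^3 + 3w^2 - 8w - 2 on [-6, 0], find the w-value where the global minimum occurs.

The derivative is 2w^2 + 6w - 8, whose only zero in [-6, 0] is w = -4.
Evaluating at the critical points and endpoints: R(-6) = 10, R(-4) = 106/3, R(0) = -2.
Hence the absolute minimum is -2 at w = 0.

0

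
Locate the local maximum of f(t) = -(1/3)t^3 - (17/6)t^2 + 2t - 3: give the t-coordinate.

f'(t) = -t^2 - (17/3)t + 2. Setting f'(t) = 0 gives t ∈ {-6, 1/3}.
f''(t) = -2t - 17/3. f''(-6) = 19/3 > 0 ⇒ local minimum; f''(1/3) = -19/3 < 0 ⇒ local maximum.
The local maximum is f(1/3) = -431/162.

1/3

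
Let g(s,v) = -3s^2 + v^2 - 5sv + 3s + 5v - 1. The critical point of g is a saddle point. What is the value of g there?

-28/37

∂g/∂s = -6s - 5v + 3 = 0 and ∂g/∂v = -5s + 2v + 5 = 0, so (s, v) = (31/37, -15/37).
The Hessian has g_{ss} = -6, g_{vv} = 2, g_{sv} = -5, giving D = -37 < 0, so the point is a saddle point.
g(31/37, -15/37) = -28/37.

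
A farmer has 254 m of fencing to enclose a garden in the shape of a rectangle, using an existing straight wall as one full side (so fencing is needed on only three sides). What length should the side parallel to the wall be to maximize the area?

Let the sides perpendicular to the wall have length x and the parallel side y, so 2x + y = 254 and the area is A = xy = x(254 − 2x).
A'(x) = 254 − 4x = 0 gives x = 127/2, and A''(x) = −4 < 0 confirms a maximum.
Then y = 254 − 2·127/2 = 127 and A = 16129/2.

127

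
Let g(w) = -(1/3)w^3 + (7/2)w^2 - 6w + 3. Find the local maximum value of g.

21

Critical points: g'(w) = -w^2 + 7w - 6 vanishes at w = 1, 6.
g''(w) = -2w + 7. g''(1) = 5 > 0 ⇒ local minimum; g''(6) = -5 < 0 ⇒ local maximum.
The local maximum is g(6) = 21.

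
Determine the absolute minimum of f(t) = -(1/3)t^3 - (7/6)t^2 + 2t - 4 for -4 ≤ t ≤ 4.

-36

Differentiating, f'(t) = -t^2 - (7/3)t + 2; which vanishes at t = -3 and t = 2/3.
Candidates: f(-4) = -28/3, f(-3) = -23/2, f(2/3) = -266/81, f(4) = -36.
Hence the absolute minimum is -36 at t = 4.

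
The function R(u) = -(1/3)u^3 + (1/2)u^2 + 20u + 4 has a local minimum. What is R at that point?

R'(u) = -u^2 + u + 20. Setting R'(u) = 0 gives u ∈ {-4, 5}.
Since R''(u) = -2u + 1, we get R''(-4) = 9 > 0 ⇒ local minimum; R''(5) = -9 < 0 ⇒ local maximum.
Thus R has its local minimum at u = -4, with value -140/3.

-140/3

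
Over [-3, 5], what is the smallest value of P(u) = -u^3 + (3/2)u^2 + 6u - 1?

The derivative is -3u^2 + 3u + 6, which vanishes at u = -1 and u = 2.
Evaluating at the critical points and endpoints: P(-3) = 43/2; P(-1) = -9/2; P(2) = 9; P(5) = -117/2.
The minimum over the interval is -117/2, attained at u = 5.

-117/2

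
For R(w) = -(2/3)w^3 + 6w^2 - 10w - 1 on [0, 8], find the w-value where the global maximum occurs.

R'(w) = -2w^2 + 12w - 10, which vanishes at w = 1 and w = 5.
Candidates: R(0) = -1, R(1) = -17/3, R(5) = 47/3, R(8) = -115/3.
So the maximum is R(5) = 47/3.

5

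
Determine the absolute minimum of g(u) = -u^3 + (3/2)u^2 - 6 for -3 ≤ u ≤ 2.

The derivative is -3u^2 + 3u, which vanishes at u = 0 and u = 1.
Candidates: g(-3) = 69/2, g(0) = -6, g(1) = -11/2, g(2) = -8.
The minimum over the interval is -8, attained at u = 2.

-8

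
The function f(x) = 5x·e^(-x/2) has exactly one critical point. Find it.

2

f'(x) = 5·e^(-x/2) + (5x)·(-1/2)·e^(-x/2) = (-(5/2)x + 5)·e^(-x/2). Since e^(-x/2) > 0, the only critical point is x = 2.
f''(2) has the same sign as -5/2 < 0, so this is a local maximum.
f(2) = (10)·e^(-1) ≈ 3.6788.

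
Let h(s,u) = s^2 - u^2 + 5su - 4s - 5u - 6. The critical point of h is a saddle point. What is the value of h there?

-265/29

∂h/∂s = 2s + 5u - 4 = 0 and ∂h/∂u = 5s - 2u - 5 = 0, so (s, u) = (33/29, 10/29).
The Hessian has h_{ss} = 2, h_{uu} = -2, h_{su} = 5, giving D = -29 < 0, so the point is a saddle point.
h(33/29, 10/29) = -265/29.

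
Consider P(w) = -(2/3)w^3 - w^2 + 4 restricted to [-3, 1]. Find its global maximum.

The derivative is -2w^2 - 2w, which vanishes at w = -1 and w = 0.
Evaluating at the critical points and endpoints: P(-3) = 13; P(-1) = 11/3; P(0) = 4; P(1) = 7/3.
The maximum over the interval is 13, attained at w = -3.

13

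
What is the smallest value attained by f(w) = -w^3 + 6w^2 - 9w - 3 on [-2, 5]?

The derivative is -3w^2 + 12w - 9, which vanishes at w = 1 and w = 3.
Evaluating at the critical points and endpoints: f(-2) = 47,  f(1) = -7,  f(3) = -3,  f(5) = -23.
The minimum over the interval is -23, attained at w = 5.

-23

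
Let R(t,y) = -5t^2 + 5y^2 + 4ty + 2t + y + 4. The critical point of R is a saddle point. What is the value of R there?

∂R/∂t = -10t + 4y + 2 = 0 and ∂R/∂y = 4t + 10y + 1 = 0, so (t, y) = (4/29, -9/58).
The Hessian has R_{tt} = -10, R_{yy} = 10, R_{ty} = 4, giving D = -116 < 0, so the point is a saddle point.
R(4/29, -9/58) = 471/116.

471/116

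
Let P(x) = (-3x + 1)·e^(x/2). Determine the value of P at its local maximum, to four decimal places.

2.6076

P'(x) = (-3)·e^(x/2) + (-3x + 1)·(1/2)·e^(x/2) = (-(3/2)x - 5/2)·e^(x/2). Since e^(x/2) > 0, the only critical point is x = -5/3.
P''(-5/3) has the same sign as -3/2 < 0, so this is a local maximum.
P(-5/3) = (6)·e^(-5/6) ≈ 2.6076.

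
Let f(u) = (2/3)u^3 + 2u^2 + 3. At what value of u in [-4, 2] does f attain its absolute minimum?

f'(u) = 2u^2 + 4u, which vanishes at u = -2 and u = 0.
Compare values at every candidate in [-4, 2]: f(-4) = -23/3; f(-2) = 17/3; f(0) = 3; f(2) = 49/3.
Hence the absolute minimum is -23/3 at u = -4.

-4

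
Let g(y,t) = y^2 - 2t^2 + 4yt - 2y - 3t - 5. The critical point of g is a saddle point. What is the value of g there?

-143/24

∂g/∂y = 2y + 4t - 2 = 0 and ∂g/∂t = 4y - 4t - 3 = 0, so (y, t) = (5/6, 1/12).
The Hessian has g_{yy} = 2, g_{tt} = -4, g_{yt} = 4, giving D = -24 < 0, so the point is a saddle point.
g(5/6, 1/12) = -143/24.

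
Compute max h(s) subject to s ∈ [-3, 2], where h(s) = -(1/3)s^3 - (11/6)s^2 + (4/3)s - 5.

-773/162

Differentiating, h'(s) = -s^2 - (11/3)s + 4/3; whose only zero in [-3, 2] is s = 1/3.
Candidates: h(-3) = -33/2,  h(1/3) = -773/162,  h(2) = -37/3.
So the maximum is h(1/3) = -773/162.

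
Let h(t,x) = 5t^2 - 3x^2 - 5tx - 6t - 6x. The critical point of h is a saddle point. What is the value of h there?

252/85

∂h/∂t = 10t - 5x - 6 = 0 and ∂h/∂x = -5t - 6x - 6 = 0, so (t, x) = (6/85, -18/17).
The Hessian has h_{tt} = 10, h_{xx} = -6, h_{tx} = -5, giving D = -85 < 0, so the point is a saddle point.
h(6/85, -18/17) = 252/85.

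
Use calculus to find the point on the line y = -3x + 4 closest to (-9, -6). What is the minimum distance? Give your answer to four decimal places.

Minimize D(x)^2 = (x + 9)^2 + (-3x + 10)^2.
d/dx[D^2] = 2(x + 9) + 2·(-3)·(-3x + 10) = 0 ⇒ x = 21/10.
Then y = -23/10 and the distance is √(1369/10) ≈ 11.7004.

11.7004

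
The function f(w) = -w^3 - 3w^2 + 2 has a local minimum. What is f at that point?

f'(w) = -3w^2 - 6w. Setting f'(w) = 0 gives w ∈ {-2, 0}.
Second-derivative test with f''(w) = -6w - 6: f''(-2) = 6 > 0 ⇒ local minimum; f''(0) = -6 < 0 ⇒ local maximum.
Thus f has its local minimum at w = -2, with value -2.

-2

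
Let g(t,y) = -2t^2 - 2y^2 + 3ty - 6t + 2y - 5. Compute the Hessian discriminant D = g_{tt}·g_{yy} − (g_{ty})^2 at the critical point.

∂g/∂t = -4t + 3y - 6 = 0 and ∂g/∂y = 3t - 4y + 2 = 0, so (t, y) = (-18/7, -10/7).
The Hessian has g_{tt} = -4, g_{yy} = -4, g_{ty} = 3, giving D = 7 > 0 with g_{tt} < 0, so the point is a local maximum.
D = (-4)·(-4) − (3)^2 = 7.

7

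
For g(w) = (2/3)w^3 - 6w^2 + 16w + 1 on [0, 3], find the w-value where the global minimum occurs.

0

The derivative is 2w^2 - 12w + 16, whose only zero in [0, 3] is w = 2.
Candidates: g(0) = 1,  g(2) = 43/3,  g(3) = 13.
Hence the absolute minimum is 1 at w = 0.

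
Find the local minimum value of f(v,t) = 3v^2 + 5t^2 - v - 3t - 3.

∂f/∂v = 6v - 1 = 0 and ∂f/∂t = 10t - 3 = 0, so (v, t) = (1/6, 3/10).
The Hessian has f_{vv} = 6, f_{tt} = 10, f_{vt} = 0, giving D = 60 > 0 with f_{vv} > 0, so the point is a local minimum.
f(1/6, 3/10) = -53/15.

-53/15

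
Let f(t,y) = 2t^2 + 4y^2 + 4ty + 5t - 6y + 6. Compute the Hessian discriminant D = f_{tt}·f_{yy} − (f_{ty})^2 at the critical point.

16

∂f/∂t = 4t + 4y + 5 = 0 and ∂f/∂y = 4t + 8y - 6 = 0, so (t, y) = (-4, 11/4).
The Hessian has f_{tt} = 4, f_{yy} = 8, f_{ty} = 4, giving D = 16 > 0 with f_{tt} > 0, so the point is a local minimum.
D = (4)·(8) − (4)^2 = 16.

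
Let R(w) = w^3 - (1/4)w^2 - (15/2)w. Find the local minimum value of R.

-925/108

Critical points: R'(w) = 3w^2 - (1/2)w - 15/2 vanishes at w = -3/2, 5/3.
Second-derivative test with R''(w) = 6w - 1/2: R''(-3/2) = -19/2 < 0 ⇒ local maximum; R''(5/3) = 19/2 > 0 ⇒ local minimum.
The local minimum is R(5/3) = -925/108.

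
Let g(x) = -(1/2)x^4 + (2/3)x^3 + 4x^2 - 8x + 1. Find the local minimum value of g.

-17/6

g'(x) = -2x^3 + 2x^2 + 8x - 8 = 0 at x = -2, 1, 2.
g''(x) = -6x^2 + 4x + 8. g''(-2) = -24 < 0 ⇒ local maximum; g''(1) = 6 > 0 ⇒ local minimum; g''(2) = -8 < 0 ⇒ local maximum.
The local minimum is g(1) = -17/6.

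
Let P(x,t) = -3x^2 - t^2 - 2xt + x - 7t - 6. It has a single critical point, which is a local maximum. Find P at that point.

57/4

∂P/∂x = -6x - 2t + 1 = 0 and ∂P/∂t = -2x - 2t - 7 = 0, so (x, t) = (2, -11/2).
The Hessian has P_{xx} = -6, P_{tt} = -2, P_{xt} = -2, giving D = 8 > 0 with P_{xx} < 0, so the point is a local maximum.
P(2, -11/2) = 57/4.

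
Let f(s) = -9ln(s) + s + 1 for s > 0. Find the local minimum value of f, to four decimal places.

f'(s) = -9/s + 1 = 0 gives s = 9.
f''(s) = 9/s², which is positive for s > 0, so this is a local minimum.
f(9) = -9·ln(9) + 9 + 1 ≈ -9.7750.

-9.7750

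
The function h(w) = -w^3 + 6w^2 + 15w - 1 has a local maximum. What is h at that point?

99

Critical points: h'(w) = -3w^2 + 12w + 15 vanishes at w = -1, 5.
h''(w) = -6w + 12. h''(-1) = 18 > 0 ⇒ local minimum; h''(5) = -18 < 0 ⇒ local maximum.
The local maximum is h(5) = 99.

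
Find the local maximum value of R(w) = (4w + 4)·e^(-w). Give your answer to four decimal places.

R'(w) = 4·e^(-w) + (4w + 4)·(-1)·e^(-w) = (-4w)·e^(-w). Since e^(-w) > 0, the only critical point is w = 0.
R''(0) has the same sign as -4 < 0, so this is a local maximum.
R(0) = (4)·e^(0) ≈ 4.0000.

4.0000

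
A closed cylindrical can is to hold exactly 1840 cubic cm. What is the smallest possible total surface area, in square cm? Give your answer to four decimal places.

831.2400

With radius r and height h, πr²h = 1840 so h = 1840/(πr²), and S(r) = 2πr² + 2πrh = 2πr² + 2·1840/r.
S'(r) = 4πr − 2·1840/r² = 0 ⇒ r³ = 1840/(2π), so r ≈ 6.6407 and h = 2r ≈ 13.2814.
S''(r) = 4π + 4·1840/r³ > 0, so this is the minimum; S ≈ 831.2400.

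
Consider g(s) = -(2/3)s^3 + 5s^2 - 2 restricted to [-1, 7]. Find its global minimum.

-2

The derivative is -2s^2 + 10s, which vanishes at s = 0 and s = 5.
Evaluating at the critical points and endpoints: g(-1) = 11/3, g(0) = -2, g(5) = 119/3, g(7) = 43/3.
Hence the absolute minimum is -2 at s = 0.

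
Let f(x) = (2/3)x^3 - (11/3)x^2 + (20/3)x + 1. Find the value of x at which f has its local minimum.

2

f'(x) = 2x^2 - (22/3)x + 20/3 = 0 at x = 5/3, 2.
Second-derivative test with f''(x) = 4x - 22/3: f''(5/3) = -2/3 < 0 ⇒ local maximum; f''(2) = 2/3 > 0 ⇒ local minimum.
Thus f has its local minimum at x = 2, with value 5.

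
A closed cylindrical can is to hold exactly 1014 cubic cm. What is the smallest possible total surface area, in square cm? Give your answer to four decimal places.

558.7358

With radius r and height h, πr²h = 1014 so h = 1014/(πr²), and S(r) = 2πr² + 2πrh = 2πr² + 2·1014/r.
S'(r) = 4πr − 2·1014/r² = 0 ⇒ r³ = 1014/(2π), so r ≈ 5.4444 and h = 2r ≈ 10.8889.
S''(r) = 4π + 4·1014/r³ > 0, so this is the minimum; S ≈ 558.7358.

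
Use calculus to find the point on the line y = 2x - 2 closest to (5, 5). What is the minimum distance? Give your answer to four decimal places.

Minimize D(x)^2 = (x - 5)^2 + (2x - 7)^2.
d/dx[D^2] = 2(x - 5) + 2·2·(2x - 7) = 0 ⇒ x = 19/5.
Then y = 28/5 and the distance is √(9/5) ≈ 1.3416.

1.3416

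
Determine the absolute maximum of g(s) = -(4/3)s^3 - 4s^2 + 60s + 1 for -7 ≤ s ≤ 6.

The derivative is -4s^2 - 8s + 60, which vanishes at s = -5 and s = 3.
Evaluating at the critical points and endpoints: g(-7) = -473/3; g(-5) = -697/3; g(3) = 109; g(6) = -71.
The maximum over the interval is 109, attained at s = 3.

109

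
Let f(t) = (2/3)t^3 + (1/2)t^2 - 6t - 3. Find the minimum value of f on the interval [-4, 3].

-41/3

f'(t) = 2t^2 + t - 6, which vanishes at t = -2 and t = 3/2.
Evaluating at the critical points and endpoints: f(-4) = -41/3; f(-2) = 17/3; f(3/2) = -69/8; f(3) = 3/2.
The minimum over the interval is -41/3, attained at t = -4.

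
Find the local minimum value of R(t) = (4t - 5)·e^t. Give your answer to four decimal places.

-5.1361

By the product rule, R'(t) = (4t - 1)·e^t. Since e^t > 0, the only critical point is t = 1/4.
R''(1/4) has the same sign as 4 > 0, so this is a local minimum.
R(1/4) = (-4)·e^(1/4) ≈ -5.1361.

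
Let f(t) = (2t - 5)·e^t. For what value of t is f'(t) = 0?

By the product rule, f'(t) = (2t - 3)·e^t. Since e^t > 0, the only critical point is t = 3/2.
f''(3/2) has the same sign as 2 > 0, so this is a local minimum.
f(3/2) = (-2)·e^(3/2) ≈ -8.9634.

3/2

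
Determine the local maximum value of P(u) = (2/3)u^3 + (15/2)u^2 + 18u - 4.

P'(u) = 2u^2 + 15u + 18. Setting P'(u) = 0 gives u ∈ {-6, -3/2}.
Since P''(u) = 4u + 15, we get P''(-6) = -9 < 0 ⇒ local maximum; P''(-3/2) = 9 > 0 ⇒ local minimum.
Thus P has its local maximum at u = -6, with value 14.

14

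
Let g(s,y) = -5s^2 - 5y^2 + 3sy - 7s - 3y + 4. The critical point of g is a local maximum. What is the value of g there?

717/91

∂g/∂s = -10s + 3y - 7 = 0 and ∂g/∂y = 3s - 10y - 3 = 0, so (s, y) = (-79/91, -51/91).
The Hessian has g_{ss} = -10, g_{yy} = -10, g_{sy} = 3, giving D = 91 > 0 with g_{ss} < 0, so the point is a local maximum.
g(-79/91, -51/91) = 717/91.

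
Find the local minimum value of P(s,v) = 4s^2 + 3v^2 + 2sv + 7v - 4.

∂P/∂s = 8s + 2v = 0 and ∂P/∂v = 2s + 6v + 7 = 0, so (s, v) = (7/22, -14/11).
The Hessian has P_{ss} = 8, P_{vv} = 6, P_{sv} = 2, giving D = 44 > 0 with P_{ss} > 0, so the point is a local minimum.
P(7/22, -14/11) = -93/11.

-93/11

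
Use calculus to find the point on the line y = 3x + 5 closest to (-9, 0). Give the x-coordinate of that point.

-12/5

Minimize D(x)^2 = (x + 9)^2 + (3x + 5)^2.
d/dx[D^2] = 2(x + 9) + 2·3·(3x + 5) = 0 ⇒ x = -12/5.
Then y = -11/5 and the distance is √(242/5) ≈ 6.9570.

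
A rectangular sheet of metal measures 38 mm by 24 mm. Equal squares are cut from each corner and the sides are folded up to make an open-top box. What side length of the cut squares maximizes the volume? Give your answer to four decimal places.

4.7856

With cut size x, the volume is V(x) = x(38 − 2x)(24 − 2x) for 0 < x < 12.
V'(x) = 12x^2 − 248x + 912. Setting V'(x) = 0 gives x ≈ 4.7856 (the root in (0, 12)).
V''(x) = 24x − 248 is negative there, so this is the maximum; V ≈ 1963.0219.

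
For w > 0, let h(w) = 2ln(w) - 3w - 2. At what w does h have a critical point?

2/3

h'(w) = 2/w − 3 = 0 gives w = 2/3.
h''(w) = -2/w², which is negative for w > 0, so this is a local maximum.
h(2/3) = 2·ln(2/3) - 2 - 2 ≈ -4.8109.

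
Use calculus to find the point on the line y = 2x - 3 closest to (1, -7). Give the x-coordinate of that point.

Minimize D(x)^2 = (x - 1)^2 + (2x + 4)^2.
d/dx[D^2] = 2(x - 1) + 2·2·(2x + 4) = 0 ⇒ x = -7/5.
Then y = -29/5 and the distance is √(36/5) ≈ 2.6833.

-7/5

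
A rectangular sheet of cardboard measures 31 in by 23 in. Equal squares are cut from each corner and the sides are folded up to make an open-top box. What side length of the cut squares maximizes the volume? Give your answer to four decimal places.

With cut size x, the volume is V(x) = x(31 − 2x)(23 − 2x) for 0 < x < 11.5.
V'(x) = 12x^2 − 216x + 713. Setting V'(x) = 0 gives x ≈ 4.3542 (the root in (0, 11.5)).
V''(x) = 24x − 216 is negative there, so this is the maximum; V ≈ 1387.1725.

4.3542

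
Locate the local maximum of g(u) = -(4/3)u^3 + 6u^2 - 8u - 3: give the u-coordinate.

Critical points: g'(u) = -4u^2 + 12u - 8 vanishes at u = 1, 2.
g''(u) = -8u + 12. g''(1) = 4 > 0 ⇒ local minimum; g''(2) = -4 < 0 ⇒ local maximum.
So the local maximum value is g(2) = -17/3.

2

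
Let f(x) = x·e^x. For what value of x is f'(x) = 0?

By the product rule, f'(x) = (x + 1)·e^x. Since e^x > 0, the only critical point is x = -1.
f''(-1) has the same sign as 1 > 0, so this is a local minimum.
f(-1) = (-1)·e^(-1) ≈ -0.3679.

-1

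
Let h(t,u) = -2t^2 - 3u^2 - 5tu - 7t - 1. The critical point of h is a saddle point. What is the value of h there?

-148

∂h/∂t = -4t - 5u - 7 = 0 and ∂h/∂u = -5t - 6u = 0, so (t, u) = (42, -35).
The Hessian has h_{tt} = -4, h_{uu} = -6, h_{tu} = -5, giving D = -1 < 0, so the point is a saddle point.
h(42, -35) = -148.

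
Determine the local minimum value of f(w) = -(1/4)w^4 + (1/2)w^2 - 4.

-4

f'(w) = -w^3 + w. Setting f'(w) = 0 gives w ∈ {-1, 0, 1}.
Second-derivative test with f''(w) = -3w^2 + 1: f''(-1) = -2 < 0 ⇒ local maximum; f''(0) = 1 > 0 ⇒ local minimum; f''(1) = -2 < 0 ⇒ local maximum.
The local minimum is f(0) = -4.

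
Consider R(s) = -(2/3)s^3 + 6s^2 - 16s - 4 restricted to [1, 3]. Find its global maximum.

R'(s) = -2s^2 + 12s - 16, whose only zero in [1, 3] is s = 2.
Candidates: R(1) = -44/3, R(2) = -52/3, R(3) = -16.
So the maximum is R(1) = -44/3.

-44/3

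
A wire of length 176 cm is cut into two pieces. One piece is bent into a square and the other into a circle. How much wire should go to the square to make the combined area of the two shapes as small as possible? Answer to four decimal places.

98.5775

Let x be the length used for the square. Square side x/4; circle radius (176−x)/(2π).
A(x) = (x/4)² + π·((176−x)/(2π))² = x²/16 + (176−x)²/(4π) for 0 ≤ x ≤ 176. A'(x) = x/8 − (176−x)/(2π) = 0 gives x = 4·176/(π+4) ≈ 98.5775.
A'' = 1/8 + 1/(2π) > 0, so this gives the minimum combined area; x ≈ 98.5775 cm to the square.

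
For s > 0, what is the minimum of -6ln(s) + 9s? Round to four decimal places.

f'(s) = -6/s + 9 = 0 gives s = 2/3.
f''(s) = 6/s², which is positive for s > 0, so this is a local minimum.
f(2/3) = -6·ln(2/3) + 6 ≈ 8.4328.

8.4328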